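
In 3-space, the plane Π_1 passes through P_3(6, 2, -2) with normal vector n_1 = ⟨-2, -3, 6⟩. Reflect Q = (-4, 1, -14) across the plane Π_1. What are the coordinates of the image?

(-8, -5, -2)

Π_1: n_1·r = n_1·P_3 gives -2x - 3y + 6z = -30.
λ = (n·Q − d)/|n|² = (-79 − (-30))/49 = -1.
Reflection = Q − 2λn = (-4, 1, -14) − (-2)·(-2, -3, 6) = (-8, -5, -2).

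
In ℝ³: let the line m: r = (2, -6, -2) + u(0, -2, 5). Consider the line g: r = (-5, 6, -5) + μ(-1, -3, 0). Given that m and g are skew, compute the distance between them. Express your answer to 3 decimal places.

Common perpendicular direction n = (0, -2, 5) × (-1, -3, 0) = (15, -5, -2).
With w = (-5, 6, -5) − (2, -6, -2) = (-7, 12, -3), w · n = -159.
Distance = |w · n| / |n| = |-159| / √254 ≈ 9.977.

9.977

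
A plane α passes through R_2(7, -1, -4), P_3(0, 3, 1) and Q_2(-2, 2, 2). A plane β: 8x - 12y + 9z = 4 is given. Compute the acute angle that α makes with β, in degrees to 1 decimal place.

36.4

R_2P_3 = (-7, 4, 5), R_2Q_2 = (-9, 3, 6); a normal to α is R_2P_3 × R_2Q_2 = (9, -3, 15).
Using R_2: α has equation 9x - 3y + 15z = 6.
cos θ = |n₁·n₂| / (|n₁||n₂|) = |243| / (√315 · √289).
θ = arccos(0.80538) ≈ 36.4°.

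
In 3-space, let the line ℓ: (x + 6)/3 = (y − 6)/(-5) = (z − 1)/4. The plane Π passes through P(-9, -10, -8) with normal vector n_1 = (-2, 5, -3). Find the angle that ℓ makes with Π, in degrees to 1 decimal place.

ℓ has direction (3, -5, 4) through (-6, 6, 1).
Π: n_1·r = n_1·P gives -2x + 5y - 3z = -8.
sin θ = |n·v| / (|n||v|) = |-43| / (√38 · √50) = 0.98649.
θ ≈ 80.6°.

80.6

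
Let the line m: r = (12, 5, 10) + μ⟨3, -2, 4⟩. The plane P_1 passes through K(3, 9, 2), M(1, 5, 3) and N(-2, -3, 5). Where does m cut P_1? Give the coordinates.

KM = (-2, -4, 1), KN = (-5, -12, 3); a normal to P_1 is KM × KN = (0, 1, 4).
Using K: P_1 has equation y + 4z = 17.
Substitute r = (12, 5, 10) + t(3, -2, 4) into the plane: 45 + 14t = 17, so t = -2.
Intersection: (12, 5, 10) + (-2)·(3, -2, 4) = (6, 9, 2).

(6, 9, 2)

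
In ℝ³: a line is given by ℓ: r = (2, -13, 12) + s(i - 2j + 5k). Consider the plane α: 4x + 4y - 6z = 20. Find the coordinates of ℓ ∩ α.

Substitute r = (2, -13, 12) + t(1, -2, 5) into the plane: -116 + (-34)t = 20, so t = -4.
Intersection: (2, -13, 12) + (-4)·(1, -2, 5) = (-2, -5, -8).

(-2, -5, -8)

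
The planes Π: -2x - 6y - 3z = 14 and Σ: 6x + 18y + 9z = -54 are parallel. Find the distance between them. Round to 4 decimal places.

Rescale Σ by 1/(-3): -2x - 6y - 3z = 18. Then distance = |14 − 18| / √49 ≈ 0.5714.

0.5714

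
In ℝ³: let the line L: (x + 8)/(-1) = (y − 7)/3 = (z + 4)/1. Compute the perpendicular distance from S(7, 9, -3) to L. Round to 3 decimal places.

L has direction (-1, 3, 1) through (-8, 7, -4).
Taking (-8, 7, -4) on L with direction v = (-1, 3, 1): w = S − (-8, 7, -4) = (15, 2, 1), and w × v = (-1, -16, 47).
Distance = |w × v| / |v| = √2466 / √11 ≈ 14.973.

14.973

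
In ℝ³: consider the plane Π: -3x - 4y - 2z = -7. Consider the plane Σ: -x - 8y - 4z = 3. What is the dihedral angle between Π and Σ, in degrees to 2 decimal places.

27.48

cos θ = |n₁·n₂| / (|n₁||n₂|) = |43| / (√29 · √81).
θ = arccos(0.88721) ≈ 27.48°.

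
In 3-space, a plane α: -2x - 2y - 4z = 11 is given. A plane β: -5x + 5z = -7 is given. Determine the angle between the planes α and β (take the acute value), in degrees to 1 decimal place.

73.2

cos θ = |n₁·n₂| / (|n₁||n₂|) = |-10| / (√24 · √50).
θ = arccos(0.28868) ≈ 73.2°.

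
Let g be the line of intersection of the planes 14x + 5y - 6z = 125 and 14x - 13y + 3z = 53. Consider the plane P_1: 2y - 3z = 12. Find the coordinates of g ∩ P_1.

Direction of g: (14, 5, -6) × (14, -13, 3) = (-63, -126, -252).
A point on g: solving the two plane equations with x = 5 gives (5, -1, -10).
Substitute r = (5, -1, -10) + t(-63, -126, -252) into the plane: 28 + 504t = 12, so t = -2/63.
Intersection: (5, -1, -10) + (-2/63)·(-63, -126, -252) = (7, 3, -2).

(7, 3, -2)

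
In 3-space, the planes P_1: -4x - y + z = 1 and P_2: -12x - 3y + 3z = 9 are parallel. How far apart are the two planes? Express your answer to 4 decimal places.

0.4714

Rescale P_2 by 1/3: -4x - y + z = 3. Then distance = |1 − 3| / √18 ≈ 0.4714.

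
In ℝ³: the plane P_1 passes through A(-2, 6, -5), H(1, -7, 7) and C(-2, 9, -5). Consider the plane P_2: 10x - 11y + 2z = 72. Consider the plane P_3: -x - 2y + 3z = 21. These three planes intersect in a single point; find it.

AH = (3, -13, 12), AC = (0, 3, 0); a normal to P_1 is AH × AC = (-36, 0, 9).
Using A: P_1 has equation -36x + 9z = 27.
Solving the 3×3 linear system -36x + 9z = 27, 10x - 11y + 2z = 72, -x - 2y + 3z = 21 (e.g. by elimination or Cramer's rule, determinant = 765) gives (0, -6, 3).

(0, -6, 3)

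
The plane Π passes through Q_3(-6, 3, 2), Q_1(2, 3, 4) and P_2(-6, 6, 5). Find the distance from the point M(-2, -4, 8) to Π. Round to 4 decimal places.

Q_3Q_1 = (8, 0, 2), Q_3P_2 = (0, 3, 3); a normal to Π is Q_3Q_1 × Q_3P_2 = (-6, -24, 24).
Using Q_3: Π has equation -6x - 24y + 24z = 12.
n·M − d = (-6)·(-2) + (-24)·(-4) + (24)·(8) − 12 = 288; |n| = √1188.
Distance = |288| / √1188 = 288/√1188 ≈ 8.3557.

8.3557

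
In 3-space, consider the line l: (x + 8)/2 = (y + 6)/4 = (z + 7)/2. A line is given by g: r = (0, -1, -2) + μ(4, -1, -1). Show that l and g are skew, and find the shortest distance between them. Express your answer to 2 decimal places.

l has direction (2, 4, 2) through (-8, -6, -7).
Common perpendicular direction n = (2, 4, 2) × (4, -1, -1) = (-2, 10, -18).
With w = (0, -1, -2) − (-8, -6, -7) = (8, 5, 5), w · n = -56.
Since n ≠ 0 the lines are not parallel, and w · n = -56 ≠ 0 so they do not intersect; hence they are skew.
Distance = |w · n| / |n| = |-56| / √428 ≈ 2.71.

2.71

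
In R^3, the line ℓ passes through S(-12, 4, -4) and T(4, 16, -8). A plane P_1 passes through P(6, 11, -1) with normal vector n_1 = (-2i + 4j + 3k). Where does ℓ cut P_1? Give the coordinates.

(-8, 7, -5)

A direction vector for ℓ is T − S = (16, 12, -4).
P_1: n_1·r = n_1·P gives -2x + 4y + 3z = 29.
Substitute r = (-12, 4, -4) + t(16, 12, -4) into the plane: 28 + 4t = 29, so t = 1/4.
Intersection: (-12, 4, -4) + (1/4)·(16, 12, -4) = (-8, 7, -5).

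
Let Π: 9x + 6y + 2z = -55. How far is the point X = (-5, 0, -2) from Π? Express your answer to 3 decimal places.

n·X − d = (9)·(-5) + (6)·(0) + (2)·(-2) − (-55) = 6; |n| = √121.
Distance = |6| / √121 = 6/√121 ≈ 0.545.

0.545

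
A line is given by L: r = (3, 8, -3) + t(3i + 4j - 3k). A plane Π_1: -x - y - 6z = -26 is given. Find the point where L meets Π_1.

(-6, -4, 6)

Substitute r = (3, 8, -3) + t(3, 4, -3) into the plane: 7 + 11t = -26, so t = -3.
Intersection: (3, 8, -3) + (-3)·(3, 4, -3) = (-6, -4, 6).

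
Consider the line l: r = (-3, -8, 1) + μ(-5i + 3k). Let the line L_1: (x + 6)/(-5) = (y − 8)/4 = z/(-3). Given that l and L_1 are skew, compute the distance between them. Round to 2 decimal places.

L_1 has direction (-5, 4, -3) through (-6, 8, 0).
Common perpendicular direction n = (-5, 0, 3) × (-5, 4, -3) = (-12, -30, -20).
With w = (-6, 8, 0) − (-3, -8, 1) = (-3, 16, -1), w · n = -424.
Distance = |w · n| / |n| = |-424| / √1444 ≈ 11.16.

11.16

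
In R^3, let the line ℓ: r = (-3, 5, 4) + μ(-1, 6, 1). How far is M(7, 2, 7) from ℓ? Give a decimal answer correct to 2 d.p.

Taking (-3, 5, 4) on ℓ with direction v = (-1, 6, 1): w = M − (-3, 5, 4) = (10, -3, 3), and w × v = (-21, -13, 57).
Distance = |w × v| / |v| = √3859 / √38 ≈ 10.08.

10.08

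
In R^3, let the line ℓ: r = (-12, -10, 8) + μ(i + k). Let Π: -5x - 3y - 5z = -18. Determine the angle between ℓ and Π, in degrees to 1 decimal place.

sin θ = |n·v| / (|n||v|) = |-10| / (√59 · √2) = 0.92057.
θ ≈ 67.0°.

67.0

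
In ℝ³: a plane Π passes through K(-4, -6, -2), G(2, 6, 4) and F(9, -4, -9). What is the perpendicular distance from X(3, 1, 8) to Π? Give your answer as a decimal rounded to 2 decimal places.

KG = (6, 12, 6), KF = (13, 2, -7); a normal to Π is KG × KF = (-96, 120, -144).
Using K: Π has equation -96x + 120y - 144z = -48.
n·X − d = (-96)·(3) + (120)·(1) + (-144)·(8) − (-48) = -1272; |n| = √44352.
Distance = |-1272| / √44352 = 1272/√44352 ≈ 6.04.

6.04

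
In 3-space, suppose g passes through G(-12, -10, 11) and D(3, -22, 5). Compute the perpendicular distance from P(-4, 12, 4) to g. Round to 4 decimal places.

A direction vector for g is D − G = (15, -12, -6).
Taking (-12, -10, 11) on g with direction v = (15, -12, -6): w = P − (-12, -10, 11) = (8, 22, -7), and w × v = (-216, -57, -426).
Distance = |w × v| / |v| = √231381 / √405 ≈ 23.9021.

23.9021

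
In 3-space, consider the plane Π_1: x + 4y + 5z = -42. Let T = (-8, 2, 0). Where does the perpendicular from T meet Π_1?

(-9, -2, -5)

Foot = T − λn with λ = (n·T − d)/|n|² = (0 − (-42))/42 = 1.
Foot = (-8, 2, 0) − 1·(1, 4, 5) = (-9, -2, -5).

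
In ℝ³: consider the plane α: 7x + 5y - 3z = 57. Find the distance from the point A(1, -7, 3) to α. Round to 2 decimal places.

10.32

n·A − d = (7)·(1) + (5)·(-7) + (-3)·(3) − 57 = -94; |n| = √83.
Distance = |-94| / √83 = 94/√83 ≈ 10.32.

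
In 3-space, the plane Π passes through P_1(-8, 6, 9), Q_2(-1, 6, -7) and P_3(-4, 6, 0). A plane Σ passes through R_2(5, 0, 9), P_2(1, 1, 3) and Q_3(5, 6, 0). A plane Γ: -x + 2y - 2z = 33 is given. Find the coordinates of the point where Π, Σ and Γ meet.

P_1Q_2 = (7, 0, -16), P_1P_3 = (4, 0, -9); a normal to Π is P_1Q_2 × P_1P_3 = (0, -1, 0).
Using P_1: Π has equation -y = -6.
R_2P_2 = (-4, 1, -6), R_2Q_3 = (0, 6, -9); a normal to Σ is R_2P_2 × R_2Q_3 = (27, -36, -24).
Using R_2: Σ has equation 27x - 36y - 24z = -81.
Solving the 3×3 linear system -y = -6, 27x - 36y - 24z = -81, -x + 2y - 2z = 33 (e.g. by elimination or Cramer's rule, determinant = -78) gives (-3, 6, -9).

(-3, 6, -9)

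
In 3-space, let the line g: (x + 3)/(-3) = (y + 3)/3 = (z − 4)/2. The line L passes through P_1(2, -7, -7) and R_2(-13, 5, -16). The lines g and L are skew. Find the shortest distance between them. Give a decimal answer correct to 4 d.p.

g has direction (-3, 3, 2) through (-3, -3, 4).
A direction vector for L is R_2 − P_1 = (-15, 12, -9).
Common perpendicular direction n = (-3, 3, 2) × (-15, 12, -9) = (-51, -57, 9).
With w = (2, -7, -7) − (-3, -3, 4) = (5, -4, -11), w · n = -126.
Distance = |w · n| / |n| = |-126| / √5931 ≈ 1.6361.

1.6361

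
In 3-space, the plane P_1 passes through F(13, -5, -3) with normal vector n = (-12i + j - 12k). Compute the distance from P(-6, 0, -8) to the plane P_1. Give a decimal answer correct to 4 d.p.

17.2353

P_1: n·r = n·F gives -12x + y - 12z = -125.
n·P − d = (-12)·(-6) + (1)·(0) + (-12)·(-8) − (-125) = 293; |n| = √289.
Distance = |293| / √289 = 293/√289 ≈ 17.2353.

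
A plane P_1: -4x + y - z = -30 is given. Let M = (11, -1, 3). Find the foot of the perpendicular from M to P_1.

(7, 0, 2)

Foot = M − λn with λ = (n·M − d)/|n|² = (-48 − (-30))/18 = -1.
Foot = (11, -1, 3) − (-1)·(-4, 1, -1) = (7, 0, 2).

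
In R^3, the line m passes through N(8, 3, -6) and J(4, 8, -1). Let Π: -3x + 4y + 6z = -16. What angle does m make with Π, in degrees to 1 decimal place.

A direction vector for m is J − N = (-4, 5, 5).
sin θ = |n·v| / (|n||v|) = |62| / (√61 · √66) = 0.97714.
θ ≈ 77.7°.

77.7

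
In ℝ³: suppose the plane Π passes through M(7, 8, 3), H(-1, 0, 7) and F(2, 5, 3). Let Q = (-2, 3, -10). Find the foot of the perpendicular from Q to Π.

(-5, 8, -6)

MH = (-8, -8, 4), MF = (-5, -3, 0); a normal to Π is MH × MF = (12, -20, -16).
Using M: Π has equation 12x - 20y - 16z = -124.
Foot = Q − λn with λ = (n·Q − d)/|n|² = (76 − (-124))/800 = 1/4.
Foot = (-2, 3, -10) − (1/4)·(12, -20, -16) = (-5, 8, -6).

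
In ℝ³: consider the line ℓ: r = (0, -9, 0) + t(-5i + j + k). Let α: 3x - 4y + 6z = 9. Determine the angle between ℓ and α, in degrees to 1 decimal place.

18.7

sin θ = |n·v| / (|n||v|) = |-13| / (√61 · √27) = 0.32033.
θ ≈ 18.7°.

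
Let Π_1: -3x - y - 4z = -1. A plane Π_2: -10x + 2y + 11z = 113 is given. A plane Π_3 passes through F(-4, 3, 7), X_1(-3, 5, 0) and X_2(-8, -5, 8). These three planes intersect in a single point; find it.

FX_1 = (1, 2, -7), FX_2 = (-4, -8, 1); a normal to Π_3 is FX_1 × FX_2 = (-54, 27, 0).
Using F: Π_3 has equation -54x + 27y = 297.
Solving the 3×3 linear system -3x - y - 4z = -1, -10x + 2y + 11z = 113, -54x + 27y = 297 (e.g. by elimination or Cramer's rule, determinant = 2133) gives (-6, -1, 5).

(-6, -1, 5)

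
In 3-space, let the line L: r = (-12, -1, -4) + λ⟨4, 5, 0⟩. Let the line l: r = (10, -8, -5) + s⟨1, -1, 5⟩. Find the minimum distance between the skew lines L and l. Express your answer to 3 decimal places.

21.018

Common perpendicular direction n = (4, 5, 0) × (1, -1, 5) = (25, -20, -9).
With w = (10, -8, -5) − (-12, -1, -4) = (22, -7, -1), w · n = 699.
Distance = |w · n| / |n| = |699| / √1106 ≈ 21.018.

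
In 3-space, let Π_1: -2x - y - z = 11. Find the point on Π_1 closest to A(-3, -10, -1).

(-1, -9, 0)

Foot = A − λn with λ = (n·A − d)/|n|² = (17 − 11)/6 = 1.
Foot = (-3, -10, -1) − 1·(-2, -1, -1) = (-1, -9, 0).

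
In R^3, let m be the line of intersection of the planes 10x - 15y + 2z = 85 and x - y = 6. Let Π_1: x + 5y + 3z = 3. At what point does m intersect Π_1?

(3, -3, 5)

Direction of m: (10, -15, 2) × (1, -1, 0) = (2, 2, 5).
A point on m: solving the two plane equations with x = 1 gives (1, -5, 0).
Substitute r = (1, -5, 0) + t(2, 2, 5) into the plane: -24 + 27t = 3, so t = 1.
Intersection: (1, -5, 0) + 1·(2, 2, 5) = (3, -3, 5).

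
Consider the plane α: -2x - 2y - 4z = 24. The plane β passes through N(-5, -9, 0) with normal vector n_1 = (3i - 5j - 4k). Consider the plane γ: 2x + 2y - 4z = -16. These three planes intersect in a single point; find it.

(-3, -7, -1)

β: n_1·r = n_1·N gives 3x - 5y - 4z = 30.
Solving the 3×3 linear system -2x - 2y - 4z = 24, 3x - 5y - 4z = 30, 2x + 2y - 4z = -16 (e.g. by elimination or Cramer's rule, determinant = -128) gives (-3, -7, -1).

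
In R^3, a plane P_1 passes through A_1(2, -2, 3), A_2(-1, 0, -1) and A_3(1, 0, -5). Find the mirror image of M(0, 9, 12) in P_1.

(-8, -11, 8)

A_1A_2 = (-3, 2, -4), A_1A_3 = (-1, 2, -8); a normal to P_1 is A_1A_2 × A_1A_3 = (-8, -20, -4).
Using A_1: P_1 has equation -8x - 20y - 4z = 12.
λ = (n·M − d)/|n|² = (-228 − 12)/480 = -1/2.
Reflection = M − 2λn = (0, 9, 12) − (-1)·(-8, -20, -4) = (-8, -11, 8).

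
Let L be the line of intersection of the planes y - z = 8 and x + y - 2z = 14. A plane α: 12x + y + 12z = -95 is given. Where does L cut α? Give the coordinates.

(-1, 1, -7)

Direction of L: (0, 1, -1) × (1, 1, -2) = (-1, -1, -1).
A point on L: solving the two plane equations with x = 7 gives (7, 9, 1).
Substitute r = (7, 9, 1) + t(-1, -1, -1) into the plane: 105 + (-25)t = -95, so t = 8.
Intersection: (7, 9, 1) + 8·(-1, -1, -1) = (-1, 1, -7).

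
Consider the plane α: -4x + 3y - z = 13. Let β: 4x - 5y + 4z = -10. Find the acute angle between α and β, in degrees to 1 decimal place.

24.6

cos θ = |n₁·n₂| / (|n₁||n₂|) = |-35| / (√26 · √57).
θ = arccos(0.90917) ≈ 24.6°.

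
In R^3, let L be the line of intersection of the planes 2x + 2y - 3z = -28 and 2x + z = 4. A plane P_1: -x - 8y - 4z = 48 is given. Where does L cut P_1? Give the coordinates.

(0, -8, 4)

Direction of L: (2, 2, -3) × (2, 0, 1) = (2, -8, -4).
A point on L: solving the two plane equations with x = -4 gives (-4, 8, 12).
Substitute r = (-4, 8, 12) + t(2, -8, -4) into the plane: -108 + 78t = 48, so t = 2.
Intersection: (-4, 8, 12) + 2·(2, -8, -4) = (0, -8, 4).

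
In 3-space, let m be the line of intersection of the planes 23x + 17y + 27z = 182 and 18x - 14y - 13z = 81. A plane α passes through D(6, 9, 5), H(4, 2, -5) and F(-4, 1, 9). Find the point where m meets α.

(7, 6, -3)

Direction of m: (23, 17, 27) × (18, -14, -13) = (157, 785, -628).
A point on m: solving the two plane equations with x = 3 gives (3, -14, 13).
DH = (-2, -7, -10), DF = (-10, -8, 4); a normal to α is DH × DF = (-108, 108, -54).
Using D: α has equation -108x + 108y - 54z = 54.
Substitute r = (3, -14, 13) + t(157, 785, -628) into the plane: -2538 + 101736t = 54, so t = 4/157.
Intersection: (3, -14, 13) + (4/157)·(157, 785, -628) = (7, 6, -3).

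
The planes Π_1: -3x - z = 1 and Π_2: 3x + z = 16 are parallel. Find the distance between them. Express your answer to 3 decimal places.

5.376

Rescale Π_2 by 1/(-1): -3x - z = -16. Then distance = |1 − (-16)| / √10 ≈ 5.376.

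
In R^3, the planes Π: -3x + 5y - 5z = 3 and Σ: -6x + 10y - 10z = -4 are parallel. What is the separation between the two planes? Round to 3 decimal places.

Rescale Σ by 1/2: -3x + 5y - 5z = -2. Then distance = |3 − (-2)| / √59 ≈ 0.651.

0.651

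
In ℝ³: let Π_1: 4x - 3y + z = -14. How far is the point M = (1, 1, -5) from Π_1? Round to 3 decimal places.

n·M − d = (4)·(1) + (-3)·(1) + (1)·(-5) − (-14) = 10; |n| = √26.
Distance = |10| / √26 = 10/√26 ≈ 1.961.

1.961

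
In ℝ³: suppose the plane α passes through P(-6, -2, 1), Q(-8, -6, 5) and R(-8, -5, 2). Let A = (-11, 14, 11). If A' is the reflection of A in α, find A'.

(13, -4, 5)

PQ = (-2, -4, 4), PR = (-2, -3, 1); a normal to α is PQ × PR = (8, -6, -2).
Using P: α has equation 8x - 6y - 2z = -38.
λ = (n·A − d)/|n|² = (-194 − (-38))/104 = -3/2.
Reflection = A − 2λn = (-11, 14, 11) − (-3)·(8, -6, -2) = (13, -4, 5).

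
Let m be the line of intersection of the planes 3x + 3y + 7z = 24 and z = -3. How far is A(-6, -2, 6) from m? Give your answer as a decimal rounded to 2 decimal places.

18.59

Direction of m: (3, 3, 7) × (0, 0, 1) = (3, -3, 0).
A point on m: solving the two plane equations with x = 5 gives (5, 10, -3).
Taking (5, 10, -3) on m with direction v = (3, -3, 0): w = A − (5, 10, -3) = (-11, -12, 9), and w × v = (27, 27, 69).
Distance = |w × v| / |v| = √6219 / √18 ≈ 18.59.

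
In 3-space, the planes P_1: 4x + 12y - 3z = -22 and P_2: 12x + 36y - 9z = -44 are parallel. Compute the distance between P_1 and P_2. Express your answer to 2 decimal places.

Rescale P_2 by 1/3: 4x + 12y - 3z = -44/3. Then distance = |-22 − (-44/3)| / √169 ≈ 0.56.

0.56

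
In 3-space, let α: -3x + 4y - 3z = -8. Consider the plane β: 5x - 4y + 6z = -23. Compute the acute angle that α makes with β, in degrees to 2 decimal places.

cos θ = |n₁·n₂| / (|n₁||n₂|) = |-49| / (√34 · √77).
θ = arccos(0.95766) ≈ 16.73°.

16.73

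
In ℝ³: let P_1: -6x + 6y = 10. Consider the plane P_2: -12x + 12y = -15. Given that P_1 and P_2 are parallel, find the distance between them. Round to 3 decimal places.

2.062

Rescale P_2 by 1/2: -6x + 6y = -15/2. Then distance = |10 − (-15/2)| / √72 ≈ 2.062.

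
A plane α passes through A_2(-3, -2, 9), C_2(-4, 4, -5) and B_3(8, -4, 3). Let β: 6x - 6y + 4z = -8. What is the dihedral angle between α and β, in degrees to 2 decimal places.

A_2C_2 = (-1, 6, -14), A_2B_3 = (11, -2, -6); a normal to α is A_2C_2 × A_2B_3 = (-64, -160, -64).
Using A_2: α has equation -64x - 160y - 64z = -64.
cos θ = |n₁·n₂| / (|n₁||n₂|) = |320| / (√33792 · √88).
θ = arccos(0.18557) ≈ 79.31°.

79.31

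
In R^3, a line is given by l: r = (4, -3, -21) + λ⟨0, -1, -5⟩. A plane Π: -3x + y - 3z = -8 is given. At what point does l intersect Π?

(4, 1, -1)

Substitute r = (4, -3, -21) + t(0, -1, -5) into the plane: 48 + 14t = -8, so t = -4.
Intersection: (4, -3, -21) + (-4)·(0, -1, -5) = (4, 1, -1).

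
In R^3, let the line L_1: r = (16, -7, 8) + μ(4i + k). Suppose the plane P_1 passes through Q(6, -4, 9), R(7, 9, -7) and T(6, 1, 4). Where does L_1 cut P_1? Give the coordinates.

(8, -7, 6)

QR = (1, 13, -16), QT = (0, 5, -5); a normal to P_1 is QR × QT = (15, 5, 5).
Using Q: P_1 has equation 15x + 5y + 5z = 115.
Substitute r = (16, -7, 8) + t(4, 0, 1) into the plane: 245 + 65t = 115, so t = -2.
Intersection: (16, -7, 8) + (-2)·(4, 0, 1) = (8, -7, 6).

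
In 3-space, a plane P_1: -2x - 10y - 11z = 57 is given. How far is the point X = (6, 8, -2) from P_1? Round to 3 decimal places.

8.467

n·X − d = (-2)·(6) + (-10)·(8) + (-11)·(-2) − 57 = -127; |n| = √225.
Distance = |-127| / √225 = 127/√225 ≈ 8.467.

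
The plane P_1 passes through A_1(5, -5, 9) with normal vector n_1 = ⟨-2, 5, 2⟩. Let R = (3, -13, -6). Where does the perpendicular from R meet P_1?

(-1, -3, -2)

P_1: n_1·r = n_1·A_1 gives -2x + 5y + 2z = -17.
Foot = R − λn with λ = (n·R − d)/|n|² = (-83 − (-17))/33 = -2.
Foot = (3, -13, -6) − (-2)·(-2, 5, 2) = (-1, -3, -2).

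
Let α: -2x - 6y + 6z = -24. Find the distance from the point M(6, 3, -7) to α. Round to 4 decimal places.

5.5060

n·M − d = (-2)·(6) + (-6)·(3) + (6)·(-7) − (-24) = -48; |n| = √76.
Distance = |-48| / √76 = 48/√76 ≈ 5.5060.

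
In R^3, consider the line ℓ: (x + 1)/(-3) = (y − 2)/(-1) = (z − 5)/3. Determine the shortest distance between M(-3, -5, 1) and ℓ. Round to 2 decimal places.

ℓ has direction (-3, -1, 3) through (-1, 2, 5).
Taking (-1, 2, 5) on ℓ with direction v = (-3, -1, 3): w = M − (-1, 2, 5) = (-2, -7, -4), and w × v = (-25, 18, -19).
Distance = |w × v| / |v| = √1310 / √19 ≈ 8.30.

8.30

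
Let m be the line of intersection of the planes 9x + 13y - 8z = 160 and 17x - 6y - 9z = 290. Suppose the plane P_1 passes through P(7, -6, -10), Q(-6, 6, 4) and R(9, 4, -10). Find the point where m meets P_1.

Direction of m: (9, 13, -8) × (17, -6, -9) = (-165, -55, -275).
A point on m: solving the two plane equations with x = 19 gives (19, 1, 3).
PQ = (-13, 12, 14), PR = (2, 10, 0); a normal to P_1 is PQ × PR = (-140, 28, -154).
Using P: P_1 has equation -140x + 28y - 154z = 392.
Substitute r = (19, 1, 3) + t(-165, -55, -275) into the plane: -3094 + 63910t = 392, so t = 3/55.
Intersection: (19, 1, 3) + (3/55)·(-165, -55, -275) = (10, -2, -12).

(10, -2, -12)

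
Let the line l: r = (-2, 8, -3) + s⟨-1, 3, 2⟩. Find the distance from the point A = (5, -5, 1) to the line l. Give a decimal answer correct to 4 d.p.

11.4393

Taking (-2, 8, -3) on l with direction v = (-1, 3, 2): w = A − (-2, 8, -3) = (7, -13, 4), and w × v = (-38, -18, 8).
Distance = |w × v| / |v| = √1832 / √14 ≈ 11.4393.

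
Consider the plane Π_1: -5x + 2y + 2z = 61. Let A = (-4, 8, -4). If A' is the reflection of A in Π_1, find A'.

λ = (n·A − d)/|n|² = (28 − 61)/33 = -1.
Reflection = A − 2λn = (-4, 8, -4) − (-2)·(-5, 2, 2) = (-14, 12, 0).

(-14, 12, 0)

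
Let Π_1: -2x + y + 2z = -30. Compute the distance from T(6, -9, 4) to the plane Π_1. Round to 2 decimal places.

5.67

n·T − d = (-2)·(6) + (1)·(-9) + (2)·(4) − (-30) = 17; |n| = √9.
Distance = |17| / √9 = 17/√9 ≈ 5.67.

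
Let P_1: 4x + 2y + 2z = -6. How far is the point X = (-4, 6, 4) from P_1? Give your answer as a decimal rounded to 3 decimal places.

n·X − d = (4)·(-4) + (2)·(6) + (2)·(4) − (-6) = 10; |n| = √24.
Distance = |10| / √24 = 10/√24 ≈ 2.041.

2.041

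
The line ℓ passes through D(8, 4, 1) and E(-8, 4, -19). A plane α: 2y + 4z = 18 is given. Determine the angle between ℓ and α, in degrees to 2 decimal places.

A direction vector for ℓ is E − D = (-16, 0, -20).
sin θ = |n·v| / (|n||v|) = |-80| / (√20 · √656) = 0.69843.
θ ≈ 44.30°.

44.30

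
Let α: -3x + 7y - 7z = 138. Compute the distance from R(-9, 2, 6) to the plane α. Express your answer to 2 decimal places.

13.44

n·R − d = (-3)·(-9) + (7)·(2) + (-7)·(6) − 138 = -139; |n| = √107.
Distance = |-139| / √107 = 139/√107 ≈ 13.44.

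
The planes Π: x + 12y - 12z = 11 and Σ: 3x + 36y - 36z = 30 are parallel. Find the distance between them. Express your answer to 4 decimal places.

0.0588

Rescale Σ by 1/3: x + 12y - 12z = 10. Then distance = |11 − 10| / √289 ≈ 0.0588.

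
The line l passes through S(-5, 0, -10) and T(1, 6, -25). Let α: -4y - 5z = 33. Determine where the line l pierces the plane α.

(-7, -2, -5)

A direction vector for l is T − S = (6, 6, -15).
Substitute r = (-5, 0, -10) + t(6, 6, -15) into the plane: 50 + 51t = 33, so t = -1/3.
Intersection: (-5, 0, -10) + (-1/3)·(6, 6, -15) = (-7, -2, -5).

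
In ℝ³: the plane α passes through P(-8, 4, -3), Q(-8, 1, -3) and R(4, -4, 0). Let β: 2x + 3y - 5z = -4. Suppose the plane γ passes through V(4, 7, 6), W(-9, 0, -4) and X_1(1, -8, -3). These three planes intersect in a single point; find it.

PQ = (0, -3, 0), PR = (12, -8, 3); a normal to α is PQ × PR = (-9, 0, 36).
Using P: α has equation -9x + 36z = -36.
VW = (-13, -7, -10), VX_1 = (-3, -15, -9); a normal to γ is VW × VX_1 = (-87, -87, 174).
Using V: γ has equation -87x - 87y + 174z = 87.
Solving the 3×3 linear system -9x + 36z = -36, 2x + 3y - 5z = -4, -87x - 87y + 174z = 87 (e.g. by elimination or Cramer's rule, determinant = 2349) gives (0, -3, -1).

(0, -3, -1)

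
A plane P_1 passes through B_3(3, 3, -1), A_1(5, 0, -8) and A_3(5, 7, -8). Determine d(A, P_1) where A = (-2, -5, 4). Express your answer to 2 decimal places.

B_3A_1 = (2, -3, -7), B_3A_3 = (2, 4, -7); a normal to P_1 is B_3A_1 × B_3A_3 = (49, 0, 14).
Using B_3: P_1 has equation 49x + 14z = 133.
n·A − d = (49)·(-2) + (0)·(-5) + (14)·(4) − 133 = -175; |n| = √2597.
Distance = |-175| / √2597 = 175/√2597 ≈ 3.43.

3.43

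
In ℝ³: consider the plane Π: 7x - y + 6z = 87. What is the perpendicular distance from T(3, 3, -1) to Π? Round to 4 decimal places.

n·T − d = (7)·(3) + (-1)·(3) + (6)·(-1) − 87 = -75; |n| = √86.
Distance = |-75| / √86 = 75/√86 ≈ 8.0875.

8.0875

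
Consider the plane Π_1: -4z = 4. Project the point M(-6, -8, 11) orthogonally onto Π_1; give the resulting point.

Foot = M − λn with λ = (n·M − d)/|n|² = (-44 − 4)/16 = -3.
Foot = (-6, -8, 11) − (-3)·(0, 0, -4) = (-6, -8, -1).

(-6, -8, -1)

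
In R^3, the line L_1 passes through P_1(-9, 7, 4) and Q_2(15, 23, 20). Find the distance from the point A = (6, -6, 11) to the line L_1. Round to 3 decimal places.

19.466

A direction vector for L_1 is Q_2 − P_1 = (24, 16, 16).
Taking (-9, 7, 4) on L_1 with direction v = (24, 16, 16): w = A − (-9, 7, 4) = (15, -13, 7), and w × v = (-320, -72, 552).
Distance = |w × v| / |v| = √412288 / √1088 ≈ 19.466.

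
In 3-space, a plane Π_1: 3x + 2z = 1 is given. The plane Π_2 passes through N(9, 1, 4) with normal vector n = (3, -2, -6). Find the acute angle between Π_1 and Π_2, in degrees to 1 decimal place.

Π_2: n·r = n·N gives 3x - 2y - 6z = 1.
cos θ = |n₁·n₂| / (|n₁||n₂|) = |-3| / (√13 · √49).
θ = arccos(0.11886) ≈ 83.2°.

83.2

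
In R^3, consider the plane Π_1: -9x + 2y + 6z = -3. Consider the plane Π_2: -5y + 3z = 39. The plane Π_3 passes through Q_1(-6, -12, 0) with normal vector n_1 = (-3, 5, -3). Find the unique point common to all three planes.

Π_3: n_1·r = n_1·Q_1 gives -3x + 5y - 3z = -42.
Solving the 3×3 linear system -9x + 2y + 6z = -3, -5y + 3z = 39, -3x + 5y - 3z = -42 (e.g. by elimination or Cramer's rule, determinant = -108) gives (1, -6, 3).

(1, -6, 3)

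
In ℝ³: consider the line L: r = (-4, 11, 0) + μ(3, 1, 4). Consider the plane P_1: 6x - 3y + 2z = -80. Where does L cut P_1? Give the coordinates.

(-7, 10, -4)

Substitute r = (-4, 11, 0) + t(3, 1, 4) into the plane: -57 + 23t = -80, so t = -1.
Intersection: (-4, 11, 0) + (-1)·(3, 1, 4) = (-7, 10, -4).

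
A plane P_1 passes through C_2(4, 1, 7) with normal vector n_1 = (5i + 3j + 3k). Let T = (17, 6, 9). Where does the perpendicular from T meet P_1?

P_1: n_1·r = n_1·C_2 gives 5x + 3y + 3z = 44.
Foot = T − λn with λ = (n·T − d)/|n|² = (130 − 44)/43 = 2.
Foot = (17, 6, 9) − 2·(5, 3, 3) = (7, 0, 3).

(7, 0, 3)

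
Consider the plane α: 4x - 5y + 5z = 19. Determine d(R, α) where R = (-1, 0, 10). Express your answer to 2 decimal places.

3.32

n·R − d = (4)·(-1) + (-5)·(0) + (5)·(10) − 19 = 27; |n| = √66.
Distance = |27| / √66 = 27/√66 ≈ 3.32.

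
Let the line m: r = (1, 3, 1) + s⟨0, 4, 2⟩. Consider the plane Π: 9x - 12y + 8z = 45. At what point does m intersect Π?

(1, -5, -3)

Substitute r = (1, 3, 1) + t(0, 4, 2) into the plane: -19 + (-32)t = 45, so t = -2.
Intersection: (1, 3, 1) + (-2)·(0, 4, 2) = (1, -5, -3).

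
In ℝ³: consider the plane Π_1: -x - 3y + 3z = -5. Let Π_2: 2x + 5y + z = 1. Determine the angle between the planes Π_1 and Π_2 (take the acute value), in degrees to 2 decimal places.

cos θ = |n₁·n₂| / (|n₁||n₂|) = |-14| / (√19 · √30).
θ = arccos(0.58640) ≈ 54.10°.

54.10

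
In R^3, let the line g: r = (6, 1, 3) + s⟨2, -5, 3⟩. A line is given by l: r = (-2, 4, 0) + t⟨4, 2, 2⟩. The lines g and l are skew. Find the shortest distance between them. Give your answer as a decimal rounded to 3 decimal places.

2.673

Common perpendicular direction n = (2, -5, 3) × (4, 2, 2) = (-16, 8, 24).
With w = (-2, 4, 0) − (6, 1, 3) = (-8, 3, -3), w · n = 80.
Distance = |w · n| / |n| = |80| / √896 ≈ 2.673.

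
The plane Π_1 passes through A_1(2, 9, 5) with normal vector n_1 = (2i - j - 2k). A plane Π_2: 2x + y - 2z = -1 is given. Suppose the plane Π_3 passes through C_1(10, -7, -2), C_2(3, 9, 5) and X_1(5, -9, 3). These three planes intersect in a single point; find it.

(2, 7, 6)

Π_1: n_1·r = n_1·A_1 gives 2x - y - 2z = -15.
C_1C_2 = (-7, 16, 7), C_1X_1 = (-5, -2, 5); a normal to Π_3 is C_1C_2 × C_1X_1 = (94, 0, 94).
Using C_1: Π_3 has equation 94x + 94z = 752.
Solving the 3×3 linear system 2x - y - 2z = -15, 2x + y - 2z = -1, 94x + 94z = 752 (e.g. by elimination or Cramer's rule, determinant = 752) gives (2, 7, 6).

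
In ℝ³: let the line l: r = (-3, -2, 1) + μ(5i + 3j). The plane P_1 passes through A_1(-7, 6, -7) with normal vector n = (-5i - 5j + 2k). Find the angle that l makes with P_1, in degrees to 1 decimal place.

69.0

P_1: n·r = n·A_1 gives -5x - 5y + 2z = -9.
sin θ = |n·v| / (|n||v|) = |-40| / (√54 · √34) = 0.93352.
θ ≈ 69.0°.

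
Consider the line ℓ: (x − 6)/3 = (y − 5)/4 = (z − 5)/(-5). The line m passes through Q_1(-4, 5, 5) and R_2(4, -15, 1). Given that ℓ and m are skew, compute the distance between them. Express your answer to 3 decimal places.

7.699

ℓ has direction (3, 4, -5) through (6, 5, 5).
A direction vector for m is R_2 − Q_1 = (8, -20, -4).
Common perpendicular direction n = (3, 4, -5) × (8, -20, -4) = (-116, -28, -92).
With w = (-4, 5, 5) − (6, 5, 5) = (-10, 0, 0), w · n = 1160.
Distance = |w · n| / |n| = |1160| / √22704 ≈ 7.699.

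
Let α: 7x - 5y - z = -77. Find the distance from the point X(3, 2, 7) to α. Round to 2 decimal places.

9.35

n·X − d = (7)·(3) + (-5)·(2) + (-1)·(7) − (-77) = 81; |n| = √75.
Distance = |81| / √75 = 81/√75 ≈ 9.35.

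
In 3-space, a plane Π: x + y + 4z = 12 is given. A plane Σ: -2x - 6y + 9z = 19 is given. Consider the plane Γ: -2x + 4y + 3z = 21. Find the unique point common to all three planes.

Solving the 3×3 linear system x + y + 4z = 12, -2x - 6y + 9z = 19, -2x + 4y + 3z = 21 (e.g. by elimination or Cramer's rule, determinant = -146) gives (-2, 2, 3).

(-2, 2, 3)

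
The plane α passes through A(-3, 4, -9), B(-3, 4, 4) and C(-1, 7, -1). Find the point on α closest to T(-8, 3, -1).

(-5, 1, -1)

AB = (0, 0, 13), AC = (2, 3, 8); a normal to α is AB × AC = (-39, 26, 0).
Using A: α has equation -39x + 26y = 221.
Foot = T − λn with λ = (n·T − d)/|n|² = (390 − 221)/2197 = 1/13.
Foot = (-8, 3, -1) − (1/13)·(-39, 26, 0) = (-5, 1, -1).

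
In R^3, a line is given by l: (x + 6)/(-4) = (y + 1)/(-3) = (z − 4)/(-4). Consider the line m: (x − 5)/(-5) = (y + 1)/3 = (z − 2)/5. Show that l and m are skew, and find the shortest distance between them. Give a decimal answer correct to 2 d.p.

0.43

l has direction (-4, -3, -4) through (-6, -1, 4).
m has direction (-5, 3, 5) through (5, -1, 2).
Common perpendicular direction n = (-4, -3, -4) × (-5, 3, 5) = (-3, 40, -27).
With w = (5, -1, 2) − (-6, -1, 4) = (11, 0, -2), w · n = 21.
Since n ≠ 0 the lines are not parallel, and w · n = 21 ≠ 0 so they do not intersect; hence they are skew.
Distance = |w · n| / |n| = |21| / √2338 ≈ 0.43.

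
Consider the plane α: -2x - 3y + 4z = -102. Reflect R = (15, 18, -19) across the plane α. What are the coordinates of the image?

λ = (n·R − d)/|n|² = (-160 − (-102))/29 = -2.
Reflection = R − 2λn = (15, 18, -19) − (-4)·(-2, -3, 4) = (7, 6, -3).

(7, 6, -3)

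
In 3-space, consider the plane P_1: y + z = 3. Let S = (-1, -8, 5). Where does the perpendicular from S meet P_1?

(-1, -5, 8)

Foot = S − λn with λ = (n·S − d)/|n|² = (-3 − 3)/2 = -3.
Foot = (-1, -8, 5) − (-3)·(0, 1, 1) = (-1, -5, 8).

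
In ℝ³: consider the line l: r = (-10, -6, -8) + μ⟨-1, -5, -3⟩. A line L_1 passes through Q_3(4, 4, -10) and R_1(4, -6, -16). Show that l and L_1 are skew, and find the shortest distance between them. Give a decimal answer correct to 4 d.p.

6.8599

A direction vector for L_1 is R_1 − Q_3 = (0, -10, -6).
Common perpendicular direction n = (-1, -5, -3) × (0, -10, -6) = (0, -6, 10).
With w = (4, 4, -10) − (-10, -6, -8) = (14, 10, -2), w · n = -80.
Since n ≠ 0 the lines are not parallel, and w · n = -80 ≠ 0 so they do not intersect; hence they are skew.
Distance = |w · n| / |n| = |-80| / √136 ≈ 6.8599.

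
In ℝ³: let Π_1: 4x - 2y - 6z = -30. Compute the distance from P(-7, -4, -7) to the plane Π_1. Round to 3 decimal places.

6.949

n·P − d = (4)·(-7) + (-2)·(-4) + (-6)·(-7) − (-30) = 52; |n| = √56.
Distance = |52| / √56 = 52/√56 ≈ 6.949.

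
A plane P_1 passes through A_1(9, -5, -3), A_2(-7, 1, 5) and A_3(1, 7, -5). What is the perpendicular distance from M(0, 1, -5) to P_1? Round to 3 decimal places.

A_1A_2 = (-16, 6, 8), A_1A_3 = (-8, 12, -2); a normal to P_1 is A_1A_2 × A_1A_3 = (-108, -96, -144).
Using A_1: P_1 has equation -108x - 96y - 144z = -60.
n·M − d = (-108)·(0) + (-96)·(1) + (-144)·(-5) − (-60) = 684; |n| = √41616.
Distance = |684| / √41616 = 684/√41616 ≈ 3.353.

3.353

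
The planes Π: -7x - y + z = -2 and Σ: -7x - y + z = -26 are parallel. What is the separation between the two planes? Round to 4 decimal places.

Same normal n = (-7, -1, 1) with |n| = √51; distance = |-2 − (-26)| / |n| = 24/√51 ≈ 3.3607.

3.3607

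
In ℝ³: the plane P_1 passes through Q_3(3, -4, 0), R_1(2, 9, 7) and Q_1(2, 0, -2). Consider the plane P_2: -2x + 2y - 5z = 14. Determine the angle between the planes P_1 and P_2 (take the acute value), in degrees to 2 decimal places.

81.88

Q_3R_1 = (-1, 13, 7), Q_3Q_1 = (-1, 4, -2); a normal to P_1 is Q_3R_1 × Q_3Q_1 = (-54, -9, 9).
Using Q_3: P_1 has equation -54x - 9y + 9z = -126.
cos θ = |n₁·n₂| / (|n₁||n₂|) = |45| / (√3078 · √33).
θ = arccos(0.14120) ≈ 81.88°.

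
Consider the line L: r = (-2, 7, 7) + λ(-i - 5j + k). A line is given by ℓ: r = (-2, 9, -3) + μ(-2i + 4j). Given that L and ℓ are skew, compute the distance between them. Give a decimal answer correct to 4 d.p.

Common perpendicular direction n = (-1, -5, 1) × (-2, 4, 0) = (-4, -2, -14).
With w = (-2, 9, -3) − (-2, 7, 7) = (0, 2, -10), w · n = 136.
Distance = |w · n| / |n| = |136| / √216 ≈ 9.2536.

9.2536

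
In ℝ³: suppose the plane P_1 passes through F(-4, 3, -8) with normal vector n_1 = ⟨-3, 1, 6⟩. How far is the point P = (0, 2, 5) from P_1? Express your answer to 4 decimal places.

P_1: n_1·r = n_1·F gives -3x + y + 6z = -33.
n·P − d = (-3)·(0) + (1)·(2) + (6)·(5) − (-33) = 65; |n| = √46.
Distance = |65| / √46 = 65/√46 ≈ 9.5837.

9.5837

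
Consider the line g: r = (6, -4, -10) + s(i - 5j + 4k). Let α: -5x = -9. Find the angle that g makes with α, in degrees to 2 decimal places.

8.88

sin θ = |n·v| / (|n||v|) = |-5| / (√25 · √42) = 0.15430.
θ ≈ 8.88°.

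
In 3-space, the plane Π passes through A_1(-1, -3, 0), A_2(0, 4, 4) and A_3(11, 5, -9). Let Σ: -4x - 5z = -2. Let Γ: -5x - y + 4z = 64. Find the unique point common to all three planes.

A_1A_2 = (1, 7, 4), A_1A_3 = (12, 8, -9); a normal to Π is A_1A_2 × A_1A_3 = (-95, 57, -76).
Using A_1: Π has equation -95x + 57y - 76z = -76.
Solving the 3×3 linear system -95x + 57y - 76z = -76, -4x - 5z = -2, -5x - y + 4z = 64 (e.g. by elimination or Cramer's rule, determinant = 2508) gives (-7, -5, 6).

(-7, -5, 6)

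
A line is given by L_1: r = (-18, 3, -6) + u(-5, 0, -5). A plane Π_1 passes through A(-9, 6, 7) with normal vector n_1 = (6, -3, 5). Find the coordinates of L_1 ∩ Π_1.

(-8, 3, 4)

Π_1: n_1·r = n_1·A gives 6x - 3y + 5z = -37.
Substitute r = (-18, 3, -6) + t(-5, 0, -5) into the plane: -147 + (-55)t = -37, so t = -2.
Intersection: (-18, 3, -6) + (-2)·(-5, 0, -5) = (-8, 3, 4).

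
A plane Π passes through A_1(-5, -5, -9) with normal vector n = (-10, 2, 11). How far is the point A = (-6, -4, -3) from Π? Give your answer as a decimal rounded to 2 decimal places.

5.20

Π: n·r = n·A_1 gives -10x + 2y + 11z = -59.
n·A − d = (-10)·(-6) + (2)·(-4) + (11)·(-3) − (-59) = 78; |n| = √225.
Distance = |78| / √225 = 78/√225 ≈ 5.20.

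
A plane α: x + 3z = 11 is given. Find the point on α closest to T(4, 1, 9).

(2, 1, 3)

Foot = T − λn with λ = (n·T − d)/|n|² = (31 − 11)/10 = 2.
Foot = (4, 1, 9) − 2·(1, 0, 3) = (2, 1, 3).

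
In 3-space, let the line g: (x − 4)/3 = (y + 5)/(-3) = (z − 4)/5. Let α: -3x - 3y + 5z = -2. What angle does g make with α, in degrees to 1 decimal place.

g has direction (3, -3, 5) through (4, -5, 4).
sin θ = |n·v| / (|n||v|) = |25| / (√43 · √43) = 0.58140.
θ ≈ 35.5°.

35.5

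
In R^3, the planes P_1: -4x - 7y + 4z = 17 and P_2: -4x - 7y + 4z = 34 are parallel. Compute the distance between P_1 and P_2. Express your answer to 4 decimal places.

Same normal n = (-4, -7, 4) with |n| = √81; distance = |17 − 34| / |n| = 17/√81 ≈ 1.8889.

1.8889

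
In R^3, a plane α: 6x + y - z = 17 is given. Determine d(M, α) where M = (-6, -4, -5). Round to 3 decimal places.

n·M − d = (6)·(-6) + (1)·(-4) + (-1)·(-5) − 17 = -52; |n| = √38.
Distance = |-52| / √38 = 52/√38 ≈ 8.436.

8.436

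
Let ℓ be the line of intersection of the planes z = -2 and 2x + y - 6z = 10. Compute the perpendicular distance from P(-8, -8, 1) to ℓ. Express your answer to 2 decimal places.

Direction of ℓ: (0, 0, 1) × (2, 1, -6) = (-1, 2, 0).
A point on ℓ: solving the two plane equations with x = -4 gives (-4, 6, -2).
Taking (-4, 6, -2) on ℓ with direction v = (-1, 2, 0): w = P − (-4, 6, -2) = (-4, -14, 3), and w × v = (-6, -3, -22).
Distance = |w × v| / |v| = √529 / √5 ≈ 10.29.

10.29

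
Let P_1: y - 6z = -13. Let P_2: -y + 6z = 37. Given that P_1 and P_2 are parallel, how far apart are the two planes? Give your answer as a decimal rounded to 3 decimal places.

3.946

Rescale P_2 by 1/(-1): y - 6z = -37. Then distance = |-13 − (-37)| / √37 ≈ 3.946.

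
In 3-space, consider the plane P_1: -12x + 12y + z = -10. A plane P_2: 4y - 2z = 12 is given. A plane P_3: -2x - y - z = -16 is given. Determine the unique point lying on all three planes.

(5, 4, 2)

Solving the 3×3 linear system -12x + 12y + z = -10, 4y - 2z = 12, -2x - y - z = -16 (e.g. by elimination or Cramer's rule, determinant = 128) gives (5, 4, 2).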